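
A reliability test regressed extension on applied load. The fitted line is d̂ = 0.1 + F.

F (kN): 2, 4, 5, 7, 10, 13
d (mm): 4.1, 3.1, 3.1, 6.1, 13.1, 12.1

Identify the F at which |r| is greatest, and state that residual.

F = 10, r = 3

F=2: d̂ = 0.1 + 2 = 2.1; r = 4.1 − 2.1 = 2
F=4: d̂ = 0.1 + 4 = 4.1; r = 3.1 − 4.1 = -1
F=5: d̂ = 0.1 + 5 = 5.1; r = 3.1 − 5.1 = -2
F=7: d̂ = 0.1 + 7 = 7.1; r = 6.1 − 7.1 = -1
F=10: d̂ = 0.1 + 10 = 10.1; r = 13.1 − 10.1 = 3
F=13: d̂ = 0.1 + 13 = 13.1; r = 12.1 − 13.1 = -1
Largest |r| is 3 at F = 10, residual 3.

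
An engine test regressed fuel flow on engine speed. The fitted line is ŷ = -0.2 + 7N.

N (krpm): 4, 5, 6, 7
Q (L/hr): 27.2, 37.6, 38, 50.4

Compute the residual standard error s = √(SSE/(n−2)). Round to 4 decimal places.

s = 3.5496

N=4: ŷ = -0.2 + 7·4 = 27.8; r = 27.2 − 27.8 = -0.6
N=5: ŷ = -0.2 + 7·5 = 34.8; r = 37.6 − 34.8 = 2.8
N=6: ŷ = -0.2 + 7·6 = 41.8; r = 38 − 41.8 = -3.8
N=7: ŷ = -0.2 + 7·7 = 48.8; r = 50.4 − 48.8 = 1.6
SSE = 0.36 + 7.84 + 14.44 + 2.56 = 25.2
s = √(25.2/2) = √12.6 ≈ 3.5496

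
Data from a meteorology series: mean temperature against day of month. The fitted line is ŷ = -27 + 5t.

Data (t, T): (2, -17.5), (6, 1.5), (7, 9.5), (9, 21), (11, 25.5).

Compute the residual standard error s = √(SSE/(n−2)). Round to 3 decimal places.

s = 2.582

t=2: ŷ = -27 + 5·2 = -17; r = -17.5 − (-17) = -0.5
t=6: ŷ = -27 + 5·6 = 3; r = 1.5 − 3 = -1.5
t=7: ŷ = -27 + 5·7 = 8; r = 9.5 − 8 = 1.5
t=9: ŷ = -27 + 5·9 = 18; r = 21 − 18 = 3
t=11: ŷ = -27 + 5·11 = 28; r = 25.5 − 28 = -2.5
SSE = 0.25 + 2.25 + 2.25 + 9 + 6.25 = 20
s = √(20/3) = √6.66667 ≈ 2.582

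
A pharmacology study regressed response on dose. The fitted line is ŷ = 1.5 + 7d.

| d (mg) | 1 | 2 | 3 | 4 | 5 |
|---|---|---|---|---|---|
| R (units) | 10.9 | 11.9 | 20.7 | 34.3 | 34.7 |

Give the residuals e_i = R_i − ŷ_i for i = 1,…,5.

d=1: ŷ = 1.5 + 7·1 = 8.5; e = 10.9 − 8.5 = 2.4
d=2: ŷ = 1.5 + 7·2 = 15.5; e = 11.9 − 15.5 = -3.6
d=3: ŷ = 1.5 + 7·3 = 22.5; e = 20.7 − 22.5 = -1.8
d=4: ŷ = 1.5 + 7·4 = 29.5; e = 34.3 − 29.5 = 4.8
d=5: ŷ = 1.5 + 7·5 = 36.5; e = 34.7 − 36.5 = -1.8

2.4, -3.6, -1.8, 4.8, -1.8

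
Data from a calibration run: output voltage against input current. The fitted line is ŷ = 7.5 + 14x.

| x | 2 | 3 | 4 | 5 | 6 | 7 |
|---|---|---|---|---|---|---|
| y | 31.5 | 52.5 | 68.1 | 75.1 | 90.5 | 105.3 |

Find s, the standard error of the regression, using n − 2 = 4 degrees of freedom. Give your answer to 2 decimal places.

s = 3.64

x=2: ŷ = 7.5 + 14·2 = 35.5; r = 31.5 − 35.5 = -4
x=3: ŷ = 7.5 + 14·3 = 49.5; r = 52.5 − 49.5 = 3
x=4: ŷ = 7.5 + 14·4 = 63.5; r = 68.1 − 63.5 = 4.6
x=5: ŷ = 7.5 + 14·5 = 77.5; r = 75.1 − 77.5 = -2.4
x=6: ŷ = 7.5 + 14·6 = 91.5; r = 90.5 − 91.5 = -1
x=7: ŷ = 7.5 + 14·7 = 105.5; r = 105.3 − 105.5 = -0.2
SSE = 16 + 9 + 21.16 + 5.76 + 1 + 0.04 = 52.96
s = √(52.96/4) = √13.24 ≈ 3.64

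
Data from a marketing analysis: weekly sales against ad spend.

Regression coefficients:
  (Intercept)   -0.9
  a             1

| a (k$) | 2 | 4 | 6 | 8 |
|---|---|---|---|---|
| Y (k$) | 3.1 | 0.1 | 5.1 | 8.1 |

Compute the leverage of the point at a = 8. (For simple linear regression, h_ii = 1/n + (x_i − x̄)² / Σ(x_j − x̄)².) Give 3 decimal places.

ā = (2 + 4 + 6 + 8)/4 = 5
Σ(a − ā)² = 9 + 1 + 1 + 9 = 20
h = 1/4 + (3)²/20 = 0.25 + 0.45 = 0.700

h = 0.700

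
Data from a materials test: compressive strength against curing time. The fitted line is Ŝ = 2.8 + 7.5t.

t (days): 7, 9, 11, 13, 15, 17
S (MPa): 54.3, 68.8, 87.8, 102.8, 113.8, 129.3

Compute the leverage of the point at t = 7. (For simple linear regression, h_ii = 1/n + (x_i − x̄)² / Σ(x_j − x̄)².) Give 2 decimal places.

h = 0.52

t̄ = (7 + 9 + 11 + 13 + 15 + 17)/6 = 12
Σ(t − t̄)² = 25 + 9 + 1 + 1 + 9 + 25 = 70
h = 1/6 + (-5)²/70 = 0.166667 + 0.357143 = 0.52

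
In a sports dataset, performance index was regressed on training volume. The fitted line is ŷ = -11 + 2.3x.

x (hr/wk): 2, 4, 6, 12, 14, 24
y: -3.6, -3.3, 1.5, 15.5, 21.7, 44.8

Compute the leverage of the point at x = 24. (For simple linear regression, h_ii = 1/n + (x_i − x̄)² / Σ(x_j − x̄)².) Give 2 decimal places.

x̄ = (2 + 4 + 6 + 12 + 14 + 24)/6 = 10.3333
Σ(x − x̄)² = 69.4444 + 40.1111 + 18.7778 + 2.77778 + 13.4444 + 186.778 = 331.333
h = 1/6 + (13.6667)²/331.333 = 0.166667 + 0.563716 = 0.73

h = 0.73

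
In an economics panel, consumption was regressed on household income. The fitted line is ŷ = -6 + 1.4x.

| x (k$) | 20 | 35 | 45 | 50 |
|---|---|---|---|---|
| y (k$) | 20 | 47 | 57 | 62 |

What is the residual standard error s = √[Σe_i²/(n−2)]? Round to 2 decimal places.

x=20: ŷ = -6 + 1.4·20 = 22; e = 20 − 22 = -2
x=35: ŷ = -6 + 1.4·35 = 43; e = 47 − 43 = 4
x=45: ŷ = -6 + 1.4·45 = 57; e = 57 − 57 = 0
x=50: ŷ = -6 + 1.4·50 = 64; e = 62 − 64 = -2
SSE = 4 + 16 + 0 + 4 = 24
s = √(24/2) = √12 ≈ 3.46

s = 3.46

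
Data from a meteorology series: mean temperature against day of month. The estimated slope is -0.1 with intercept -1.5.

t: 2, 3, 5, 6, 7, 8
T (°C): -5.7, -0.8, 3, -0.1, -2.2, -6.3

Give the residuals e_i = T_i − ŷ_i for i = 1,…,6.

t=2: ŷ = -1.5 − 0.1·2 = -1.7; e = -5.7 − (-1.7) = -4
t=3: ŷ = -1.5 − 0.1·3 = -1.8; e = -0.8 − (-1.8) = 1
t=5: ŷ = -1.5 − 0.1·5 = -2; e = 3 − (-2) = 5
t=6: ŷ = -1.5 − 0.1·6 = -2.1; e = -0.1 − (-2.1) = 2
t=7: ŷ = -1.5 − 0.1·7 = -2.2; e = -2.2 − (-2.2) = 0
t=8: ŷ = -1.5 − 0.1·8 = -2.3; e = -6.3 − (-2.3) = -4

-4, 1, 5, 2, 0, -4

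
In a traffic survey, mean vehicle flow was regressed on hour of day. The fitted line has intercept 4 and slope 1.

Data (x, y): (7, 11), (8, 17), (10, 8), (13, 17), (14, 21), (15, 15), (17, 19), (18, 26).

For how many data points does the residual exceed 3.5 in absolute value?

4

x=7: ŷ = 4 + 7 = 11; e = 11 − 11 = 0
x=8: ŷ = 4 + 8 = 12; e = 17 − 12 = 5
x=10: ŷ = 4 + 10 = 14; e = 8 − 14 = -6
x=13: ŷ = 4 + 13 = 17; e = 17 − 17 = 0
x=14: ŷ = 4 + 14 = 18; e = 21 − 18 = 3
x=15: ŷ = 4 + 15 = 19; e = 15 − 19 = -4
x=17: ŷ = 4 + 17 = 21; e = 19 − 21 = -2
x=18: ŷ = 4 + 18 = 22; e = 26 − 22 = 4
|e| > 3.5: x=8 (|e|=5), x=10 (|e|=6), x=15 (|e|=4), x=18 (|e|=4) → 4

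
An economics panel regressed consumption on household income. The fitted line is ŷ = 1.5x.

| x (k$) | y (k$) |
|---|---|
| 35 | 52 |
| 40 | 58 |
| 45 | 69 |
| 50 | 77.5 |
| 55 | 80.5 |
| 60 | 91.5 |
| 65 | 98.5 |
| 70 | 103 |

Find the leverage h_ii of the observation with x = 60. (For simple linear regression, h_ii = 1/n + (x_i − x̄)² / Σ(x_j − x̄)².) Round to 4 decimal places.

x̄ = (35 + 40 + 45 + 50 + 55 + 60 + 65 + 70)/8 = 52.5
Σ(x − x̄)² = 306.25 + 156.25 + 56.25 + 6.25 + 6.25 + 56.25 + 156.25 + 306.25 = 1050
h = 1/8 + (7.5)²/1050 = 0.125 + 0.0535714 = 0.1786

h = 0.1786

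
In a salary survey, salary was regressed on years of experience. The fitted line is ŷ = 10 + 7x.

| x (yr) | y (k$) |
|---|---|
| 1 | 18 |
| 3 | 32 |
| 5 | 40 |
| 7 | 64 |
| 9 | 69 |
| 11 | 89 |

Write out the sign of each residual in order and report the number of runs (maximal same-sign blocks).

x=1: ŷ = 10 + 7·1 = 17; e = 18 − 17 = 1
x=3: ŷ = 10 + 7·3 = 31; e = 32 − 31 = 1
x=5: ŷ = 10 + 7·5 = 45; e = 40 − 45 = -5
x=7: ŷ = 10 + 7·7 = 59; e = 64 − 59 = 5
x=9: ŷ = 10 + 7·9 = 73; e = 69 − 73 = -4
x=11: ŷ = 10 + 7·11 = 87; e = 89 − 87 = 2
Signs: + + − + − +
Runs: +×2, −×1, +×1, −×1, +×1 → 5

5 runs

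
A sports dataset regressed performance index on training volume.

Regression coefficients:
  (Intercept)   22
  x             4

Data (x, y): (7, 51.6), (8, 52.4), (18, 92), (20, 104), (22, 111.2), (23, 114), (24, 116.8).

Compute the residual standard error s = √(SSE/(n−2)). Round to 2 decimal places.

x=7: ŷ = 22 + 4·7 = 50; e = 51.6 − 50 = 1.6
x=8: ŷ = 22 + 4·8 = 54; e = 52.4 − 54 = -1.6
x=18: ŷ = 22 + 4·18 = 94; e = 92 − 94 = -2
x=20: ŷ = 22 + 4·20 = 102; e = 104 − 102 = 2
x=22: ŷ = 22 + 4·22 = 110; e = 111.2 − 110 = 1.2
x=23: ŷ = 22 + 4·23 = 114; e = 114 − 114 = 0
x=24: ŷ = 22 + 4·24 = 118; e = 116.8 − 118 = -1.2
SSE = 2.56 + 2.56 + 4 + 4 + 1.44 + 0 + 1.44 = 16
s = √(16/5) = √3.2 ≈ 1.79

s = 1.79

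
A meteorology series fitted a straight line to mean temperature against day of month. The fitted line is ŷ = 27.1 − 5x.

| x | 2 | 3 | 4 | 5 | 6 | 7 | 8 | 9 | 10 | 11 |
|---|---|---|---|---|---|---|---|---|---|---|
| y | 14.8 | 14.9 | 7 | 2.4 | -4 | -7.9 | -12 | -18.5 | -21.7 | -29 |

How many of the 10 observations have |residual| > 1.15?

x=2: ŷ = 27.1 − 5·2 = 17.1; r = 14.8 − 17.1 = -2.3
x=3: ŷ = 27.1 − 5·3 = 12.1; r = 14.9 − 12.1 = 2.8
x=4: ŷ = 27.1 − 5·4 = 7.1; r = 7 − 7.1 = -0.1
x=5: ŷ = 27.1 − 5·5 = 2.1; r = 2.4 − 2.1 = 0.3
x=6: ŷ = 27.1 − 5·6 = -2.9; r = -4 − (-2.9) = -1.1
x=7: ŷ = 27.1 − 5·7 = -7.9; r = -7.9 − (-7.9) = 0
x=8: ŷ = 27.1 − 5·8 = -12.9; r = -12 − (-12.9) = 0.9
x=9: ŷ = 27.1 − 5·9 = -17.9; r = -18.5 − (-17.9) = -0.6
x=10: ŷ = 27.1 − 5·10 = -22.9; r = -21.7 − (-22.9) = 1.2
x=11: ŷ = 27.1 − 5·11 = -27.9; r = -29 − (-27.9) = -1.1
|r| > 1.15: x=2 (|r|=2.3), x=3 (|r|=2.8), x=10 (|r|=1.2) → 3

3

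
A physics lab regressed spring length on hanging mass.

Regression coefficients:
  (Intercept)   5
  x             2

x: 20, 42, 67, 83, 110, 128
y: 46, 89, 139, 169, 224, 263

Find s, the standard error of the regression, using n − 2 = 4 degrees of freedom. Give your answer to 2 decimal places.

s = 1.58

x=20: ŷ = 5 + 2·20 = 45; r = 46 − 45 = 1
x=42: ŷ = 5 + 2·42 = 89; r = 89 − 89 = 0
x=67: ŷ = 5 + 2·67 = 139; r = 139 − 139 = 0
x=83: ŷ = 5 + 2·83 = 171; r = 169 − 171 = -2
x=110: ŷ = 5 + 2·110 = 225; r = 224 − 225 = -1
x=128: ŷ = 5 + 2·128 = 261; r = 263 − 261 = 2
SSE = 1 + 0 + 0 + 4 + 1 + 4 = 10
s = √(10/4) = √2.5 ≈ 1.58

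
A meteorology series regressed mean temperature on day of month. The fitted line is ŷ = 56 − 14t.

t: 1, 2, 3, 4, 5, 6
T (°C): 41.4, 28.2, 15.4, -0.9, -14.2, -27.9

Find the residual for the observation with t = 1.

r = -0.6

ŷ = 56 − 14·1 = 42
r = 41.4 − 42 = -0.6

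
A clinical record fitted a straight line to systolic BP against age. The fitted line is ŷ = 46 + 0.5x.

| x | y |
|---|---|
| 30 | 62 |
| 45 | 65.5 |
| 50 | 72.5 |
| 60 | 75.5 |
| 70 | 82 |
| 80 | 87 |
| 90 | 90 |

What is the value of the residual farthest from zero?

x=30: ŷ = 46 + 0.5·30 = 61; e = 62 − 61 = 1
x=45: ŷ = 46 + 0.5·45 = 68.5; e = 65.5 − 68.5 = -3
x=50: ŷ = 46 + 0.5·50 = 71; e = 72.5 − 71 = 1.5
x=60: ŷ = 46 + 0.5·60 = 76; e = 75.5 − 76 = -0.5
x=70: ŷ = 46 + 0.5·70 = 81; e = 82 − 81 = 1
x=80: ŷ = 46 + 0.5·80 = 86; e = 87 − 86 = 1
x=90: ŷ = 46 + 0.5·90 = 91; e = 90 − 91 = -1
Largest |e| is 3 at x = 45, residual -3.

e = -3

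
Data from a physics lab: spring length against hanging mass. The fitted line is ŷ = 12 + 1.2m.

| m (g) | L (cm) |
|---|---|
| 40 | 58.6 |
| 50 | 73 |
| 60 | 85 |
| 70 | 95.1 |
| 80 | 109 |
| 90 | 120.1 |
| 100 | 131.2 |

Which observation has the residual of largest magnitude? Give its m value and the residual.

m=40: ŷ = 12 + 1.2·40 = 60; r = 58.6 − 60 = -1.4
m=50: ŷ = 12 + 1.2·50 = 72; r = 73 − 72 = 1
m=60: ŷ = 12 + 1.2·60 = 84; r = 85 − 84 = 1
m=70: ŷ = 12 + 1.2·70 = 96; r = 95.1 − 96 = -0.9
m=80: ŷ = 12 + 1.2·80 = 108; r = 109 − 108 = 1
m=90: ŷ = 12 + 1.2·90 = 120; r = 120.1 − 120 = 0.1
m=100: ŷ = 12 + 1.2·100 = 132; r = 131.2 − 132 = -0.8
Largest |r| is 1.4 at m = 40, residual -1.4.

m = 40, r = -1.4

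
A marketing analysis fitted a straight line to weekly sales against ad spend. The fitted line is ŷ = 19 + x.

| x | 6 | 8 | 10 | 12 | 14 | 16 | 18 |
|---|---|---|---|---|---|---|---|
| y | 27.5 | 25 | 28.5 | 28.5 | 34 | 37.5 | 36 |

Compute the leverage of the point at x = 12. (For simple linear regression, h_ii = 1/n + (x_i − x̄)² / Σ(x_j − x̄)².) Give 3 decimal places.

h = 0.143

x̄ = (6 + 8 + 10 + 12 + 14 + 16 + 18)/7 = 12
Σ(x − x̄)² = 36 + 16 + 4 + 0 + 4 + 16 + 36 = 112
h = 1/7 + (0)²/112 = 0.142857 + 0 = 0.143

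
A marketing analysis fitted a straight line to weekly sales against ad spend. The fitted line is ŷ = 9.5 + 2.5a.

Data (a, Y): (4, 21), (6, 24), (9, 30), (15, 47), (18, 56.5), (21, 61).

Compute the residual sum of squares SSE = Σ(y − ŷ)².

a=4: ŷ = 9.5 + 2.5·4 = 19.5; r = 21 − 19.5 = 1.5
a=6: ŷ = 9.5 + 2.5·6 = 24.5; r = 24 − 24.5 = -0.5
a=9: ŷ = 9.5 + 2.5·9 = 32; r = 30 − 32 = -2
a=15: ŷ = 9.5 + 2.5·15 = 47; r = 47 − 47 = 0
a=18: ŷ = 9.5 + 2.5·18 = 54.5; r = 56.5 − 54.5 = 2
a=21: ŷ = 9.5 + 2.5·21 = 62; r = 61 − 62 = -1
SSE = 2.25 + 0.25 + 4 + 0 + 4 + 1 = 11.5

SSE = 11.5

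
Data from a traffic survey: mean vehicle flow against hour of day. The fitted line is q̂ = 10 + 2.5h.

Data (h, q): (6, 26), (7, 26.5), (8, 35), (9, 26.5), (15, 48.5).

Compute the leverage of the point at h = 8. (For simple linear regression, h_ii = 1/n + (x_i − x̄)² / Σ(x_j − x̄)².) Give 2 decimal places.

h̄ = (6 + 7 + 8 + 9 + 15)/5 = 9
Σ(h − h̄)² = 9 + 4 + 1 + 0 + 36 = 50
h = 1/5 + (-1)²/50 = 0.2 + 0.02 = 0.22

h = 0.22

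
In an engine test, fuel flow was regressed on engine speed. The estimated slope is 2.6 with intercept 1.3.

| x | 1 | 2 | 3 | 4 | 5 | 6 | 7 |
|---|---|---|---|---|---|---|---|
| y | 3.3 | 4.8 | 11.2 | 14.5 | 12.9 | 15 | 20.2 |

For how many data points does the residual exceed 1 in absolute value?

x=1: ŷ = 1.3 + 2.6·1 = 3.9; r = 3.3 − 3.9 = -0.6
x=2: ŷ = 1.3 + 2.6·2 = 6.5; r = 4.8 − 6.5 = -1.7
x=3: ŷ = 1.3 + 2.6·3 = 9.1; r = 11.2 − 9.1 = 2.1
x=4: ŷ = 1.3 + 2.6·4 = 11.7; r = 14.5 − 11.7 = 2.8
x=5: ŷ = 1.3 + 2.6·5 = 14.3; r = 12.9 − 14.3 = -1.4
x=6: ŷ = 1.3 + 2.6·6 = 16.9; r = 15 − 16.9 = -1.9
x=7: ŷ = 1.3 + 2.6·7 = 19.5; r = 20.2 − 19.5 = 0.7
|r| > 1: x=2 (|r|=1.7), x=3 (|r|=2.1), x=4 (|r|=2.8), x=5 (|r|=1.4), x=6 (|r|=1.9) → 5

5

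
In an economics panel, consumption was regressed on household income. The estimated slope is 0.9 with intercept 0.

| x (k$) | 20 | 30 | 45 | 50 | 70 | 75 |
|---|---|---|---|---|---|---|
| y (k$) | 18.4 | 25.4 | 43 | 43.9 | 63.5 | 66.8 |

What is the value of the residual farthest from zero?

e = 2.5

x=20: ŷ = 0.9·20 = 18; e = 18.4 − 18 = 0.4
x=30: ŷ = 0.9·30 = 27; e = 25.4 − 27 = -1.6
x=45: ŷ = 0.9·45 = 40.5; e = 43 − 40.5 = 2.5
x=50: ŷ = 0.9·50 = 45; e = 43.9 − 45 = -1.1
x=70: ŷ = 0.9·70 = 63; e = 63.5 − 63 = 0.5
x=75: ŷ = 0.9·75 = 67.5; e = 66.8 − 67.5 = -0.7
Largest |e| is 2.5 at x = 45, residual 2.5.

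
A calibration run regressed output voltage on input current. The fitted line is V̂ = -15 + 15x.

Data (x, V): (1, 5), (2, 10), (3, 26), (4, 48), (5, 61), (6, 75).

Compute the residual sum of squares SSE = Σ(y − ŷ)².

x=1: V̂ = -15 + 15·1 = 0; r = 5 − 0 = 5
x=2: V̂ = -15 + 15·2 = 15; r = 10 − 15 = -5
x=3: V̂ = -15 + 15·3 = 30; r = 26 − 30 = -4
x=4: V̂ = -15 + 15·4 = 45; r = 48 − 45 = 3
x=5: V̂ = -15 + 15·5 = 60; r = 61 − 60 = 1
x=6: V̂ = -15 + 15·6 = 75; r = 75 − 75 = 0
SSE = 25 + 25 + 16 + 9 + 1 + 0 = 76

SSE = 76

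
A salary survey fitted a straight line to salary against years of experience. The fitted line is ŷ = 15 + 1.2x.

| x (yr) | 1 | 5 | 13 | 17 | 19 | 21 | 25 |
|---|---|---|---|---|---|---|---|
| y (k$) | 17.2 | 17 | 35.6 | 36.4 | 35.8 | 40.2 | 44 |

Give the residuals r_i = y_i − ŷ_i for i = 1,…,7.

1, -4, 5, 1, -2, 0, -1

x=1: ŷ = 15 + 1.2·1 = 16.2; r = 17.2 − 16.2 = 1
x=5: ŷ = 15 + 1.2·5 = 21; r = 17 − 21 = -4
x=13: ŷ = 15 + 1.2·13 = 30.6; r = 35.6 − 30.6 = 5
x=17: ŷ = 15 + 1.2·17 = 35.4; r = 36.4 − 35.4 = 1
x=19: ŷ = 15 + 1.2·19 = 37.8; r = 35.8 − 37.8 = -2
x=21: ŷ = 15 + 1.2·21 = 40.2; r = 40.2 − 40.2 = 0
x=25: ŷ = 15 + 1.2·25 = 45; r = 44 − 45 = -1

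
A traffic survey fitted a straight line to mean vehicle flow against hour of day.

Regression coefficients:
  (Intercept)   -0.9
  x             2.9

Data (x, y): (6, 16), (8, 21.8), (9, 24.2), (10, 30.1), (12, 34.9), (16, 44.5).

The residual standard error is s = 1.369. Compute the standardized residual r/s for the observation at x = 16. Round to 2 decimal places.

ŷ = -0.9 + 2.9·16 = 45.5
r = 44.5 − 45.5 = -1
r/s = -1 / 1.369 = -0.73

-0.73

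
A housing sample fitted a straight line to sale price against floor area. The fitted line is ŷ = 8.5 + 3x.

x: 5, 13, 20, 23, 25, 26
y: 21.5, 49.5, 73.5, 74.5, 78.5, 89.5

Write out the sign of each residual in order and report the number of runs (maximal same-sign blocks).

4 runs

x=5: ŷ = 8.5 + 3·5 = 23.5; r = 21.5 − 23.5 = -2
x=13: ŷ = 8.5 + 3·13 = 47.5; r = 49.5 − 47.5 = 2
x=20: ŷ = 8.5 + 3·20 = 68.5; r = 73.5 − 68.5 = 5
x=23: ŷ = 8.5 + 3·23 = 77.5; r = 74.5 − 77.5 = -3
x=25: ŷ = 8.5 + 3·25 = 83.5; r = 78.5 − 83.5 = -5
x=26: ŷ = 8.5 + 3·26 = 86.5; r = 89.5 − 86.5 = 3
Signs: − + + − − +
Runs: −×1, +×2, −×2, +×1 → 4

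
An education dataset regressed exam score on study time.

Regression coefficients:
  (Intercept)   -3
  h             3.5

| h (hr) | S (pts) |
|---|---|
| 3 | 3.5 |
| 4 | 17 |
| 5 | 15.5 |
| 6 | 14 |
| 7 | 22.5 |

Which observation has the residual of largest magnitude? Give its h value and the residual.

h=3: ŷ = -3 + 3.5·3 = 7.5; e = 3.5 − 7.5 = -4
h=4: ŷ = -3 + 3.5·4 = 11; e = 17 − 11 = 6
h=5: ŷ = -3 + 3.5·5 = 14.5; e = 15.5 − 14.5 = 1
h=6: ŷ = -3 + 3.5·6 = 18; e = 14 − 18 = -4
h=7: ŷ = -3 + 3.5·7 = 21.5; e = 22.5 − 21.5 = 1
Largest |e| is 6 at h = 4, residual 6.

h = 4, e = 6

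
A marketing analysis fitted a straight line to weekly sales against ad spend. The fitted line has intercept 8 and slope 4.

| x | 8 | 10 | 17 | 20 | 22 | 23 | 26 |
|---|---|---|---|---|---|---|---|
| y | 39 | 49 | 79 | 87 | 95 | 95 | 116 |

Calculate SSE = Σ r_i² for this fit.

x=8: ŷ = 8 + 4·8 = 40; r = 39 − 40 = -1
x=10: ŷ = 8 + 4·10 = 48; r = 49 − 48 = 1
x=17: ŷ = 8 + 4·17 = 76; r = 79 − 76 = 3
x=20: ŷ = 8 + 4·20 = 88; r = 87 − 88 = -1
x=22: ŷ = 8 + 4·22 = 96; r = 95 − 96 = -1
x=23: ŷ = 8 + 4·23 = 100; r = 95 − 100 = -5
x=26: ŷ = 8 + 4·26 = 112; r = 116 − 112 = 4
SSE = 1 + 1 + 9 + 1 + 1 + 25 + 16 = 54

SSE = 54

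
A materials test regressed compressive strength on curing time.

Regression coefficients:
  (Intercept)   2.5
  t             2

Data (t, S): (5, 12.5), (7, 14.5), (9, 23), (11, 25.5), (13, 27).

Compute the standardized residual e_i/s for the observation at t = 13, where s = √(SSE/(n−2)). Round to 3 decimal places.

t=5: ŷ = 2.5 + 2·5 = 12.5; e = 12.5 − 12.5 = 0
t=7: ŷ = 2.5 + 2·7 = 16.5; e = 14.5 − 16.5 = -2
t=9: ŷ = 2.5 + 2·9 = 20.5; e = 23 − 20.5 = 2.5
t=11: ŷ = 2.5 + 2·11 = 24.5; e = 25.5 − 24.5 = 1
t=13: ŷ = 2.5 + 2·13 = 28.5; e = 27 − 28.5 = -1.5
SSE = 0 + 4 + 6.25 + 1 + 2.25 = 13.5
s = √(13.5/3) = 2.12132
e/s = -1.5 / 2.12132 = -0.707

-0.707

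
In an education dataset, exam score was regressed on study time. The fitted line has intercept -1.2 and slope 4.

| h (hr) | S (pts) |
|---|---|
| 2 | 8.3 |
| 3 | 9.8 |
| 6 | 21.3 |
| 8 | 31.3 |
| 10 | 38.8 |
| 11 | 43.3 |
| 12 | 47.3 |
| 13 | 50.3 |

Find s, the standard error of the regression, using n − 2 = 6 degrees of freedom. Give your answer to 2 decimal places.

s = 1.04

h=2: Ŝ = -1.2 + 4·2 = 6.8; r = 8.3 − 6.8 = 1.5
h=3: Ŝ = -1.2 + 4·3 = 10.8; r = 9.8 − 10.8 = -1
h=6: Ŝ = -1.2 + 4·6 = 22.8; r = 21.3 − 22.8 = -1.5
h=8: Ŝ = -1.2 + 4·8 = 30.8; r = 31.3 − 30.8 = 0.5
h=10: Ŝ = -1.2 + 4·10 = 38.8; r = 38.8 − 38.8 = 0
h=11: Ŝ = -1.2 + 4·11 = 42.8; r = 43.3 − 42.8 = 0.5
h=12: Ŝ = -1.2 + 4·12 = 46.8; r = 47.3 − 46.8 = 0.5
h=13: Ŝ = -1.2 + 4·13 = 50.8; r = 50.3 − 50.8 = -0.5
SSE = 2.25 + 1 + 2.25 + 0.25 + 0 + 0.25 + 0.25 + 0.25 = 6.5
s = √(6.5/6) = √1.08333 ≈ 1.04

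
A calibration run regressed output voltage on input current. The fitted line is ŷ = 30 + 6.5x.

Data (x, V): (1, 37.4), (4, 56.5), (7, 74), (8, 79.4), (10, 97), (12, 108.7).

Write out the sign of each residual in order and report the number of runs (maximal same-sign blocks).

3 runs

x=1: ŷ = 30 + 6.5·1 = 36.5; r = 37.4 − 36.5 = 0.9
x=4: ŷ = 30 + 6.5·4 = 56; r = 56.5 − 56 = 0.5
x=7: ŷ = 30 + 6.5·7 = 75.5; r = 74 − 75.5 = -1.5
x=8: ŷ = 30 + 6.5·8 = 82; r = 79.4 − 82 = -2.6
x=10: ŷ = 30 + 6.5·10 = 95; r = 97 − 95 = 2
x=12: ŷ = 30 + 6.5·12 = 108; r = 108.7 − 108 = 0.7
Signs: + + − − + +
Runs: +×2, −×2, +×2 → 3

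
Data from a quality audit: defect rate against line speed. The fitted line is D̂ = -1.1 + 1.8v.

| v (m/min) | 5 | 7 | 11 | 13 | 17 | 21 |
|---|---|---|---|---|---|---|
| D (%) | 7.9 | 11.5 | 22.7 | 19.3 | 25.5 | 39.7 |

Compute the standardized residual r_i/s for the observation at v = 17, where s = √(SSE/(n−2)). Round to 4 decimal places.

v=5: D̂ = -1.1 + 1.8·5 = 7.9; r = 7.9 − 7.9 = 0
v=7: D̂ = -1.1 + 1.8·7 = 11.5; r = 11.5 − 11.5 = 0
v=11: D̂ = -1.1 + 1.8·11 = 18.7; r = 22.7 − 18.7 = 4
v=13: D̂ = -1.1 + 1.8·13 = 22.3; r = 19.3 − 22.3 = -3
v=17: D̂ = -1.1 + 1.8·17 = 29.5; r = 25.5 − 29.5 = -4
v=21: D̂ = -1.1 + 1.8·21 = 36.7; r = 39.7 − 36.7 = 3
SSE = 0 + 0 + 16 + 9 + 16 + 9 = 50
s = √(50/4) = 3.53553
r/s = -4 / 3.53553 = -1.1314

-1.1314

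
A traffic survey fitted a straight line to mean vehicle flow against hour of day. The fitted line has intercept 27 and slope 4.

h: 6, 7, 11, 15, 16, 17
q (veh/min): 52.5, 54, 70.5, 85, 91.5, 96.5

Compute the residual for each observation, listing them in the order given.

h=6: ŷ = 27 + 4·6 = 51; r = 52.5 − 51 = 1.5
h=7: ŷ = 27 + 4·7 = 55; r = 54 − 55 = -1
h=11: ŷ = 27 + 4·11 = 71; r = 70.5 − 71 = -0.5
h=15: ŷ = 27 + 4·15 = 87; r = 85 − 87 = -2
h=16: ŷ = 27 + 4·16 = 91; r = 91.5 − 91 = 0.5
h=17: ŷ = 27 + 4·17 = 95; r = 96.5 − 95 = 1.5

1.5, -1, -0.5, -2, 0.5, 1.5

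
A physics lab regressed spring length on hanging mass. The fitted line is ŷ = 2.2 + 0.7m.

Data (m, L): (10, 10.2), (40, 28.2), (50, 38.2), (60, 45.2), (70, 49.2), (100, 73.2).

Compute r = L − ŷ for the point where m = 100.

r = 1

ŷ = 2.2 + 0.7·100 = 72.2
r = 73.2 − 72.2 = 1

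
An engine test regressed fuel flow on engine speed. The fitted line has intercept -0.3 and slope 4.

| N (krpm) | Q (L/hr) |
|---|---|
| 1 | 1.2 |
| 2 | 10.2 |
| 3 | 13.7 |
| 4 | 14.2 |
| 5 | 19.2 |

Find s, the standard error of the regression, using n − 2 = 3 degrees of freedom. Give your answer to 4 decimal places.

s = 2.5166

N=1: ŷ = -0.3 + 4·1 = 3.7; e = 1.2 − 3.7 = -2.5
N=2: ŷ = -0.3 + 4·2 = 7.7; e = 10.2 − 7.7 = 2.5
N=3: ŷ = -0.3 + 4·3 = 11.7; e = 13.7 − 11.7 = 2
N=4: ŷ = -0.3 + 4·4 = 15.7; e = 14.2 − 15.7 = -1.5
N=5: ŷ = -0.3 + 4·5 = 19.7; e = 19.2 − 19.7 = -0.5
SSE = 6.25 + 6.25 + 4 + 2.25 + 0.25 = 19
s = √(19/3) = √6.33333 ≈ 2.5166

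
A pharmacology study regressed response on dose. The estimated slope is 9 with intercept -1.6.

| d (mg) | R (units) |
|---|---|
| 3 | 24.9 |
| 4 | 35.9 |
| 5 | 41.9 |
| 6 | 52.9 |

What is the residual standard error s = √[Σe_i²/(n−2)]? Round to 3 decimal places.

s = 1.581

d=3: ŷ = -1.6 + 9·3 = 25.4; e = 24.9 − 25.4 = -0.5
d=4: ŷ = -1.6 + 9·4 = 34.4; e = 35.9 − 34.4 = 1.5
d=5: ŷ = -1.6 + 9·5 = 43.4; e = 41.9 − 43.4 = -1.5
d=6: ŷ = -1.6 + 9·6 = 52.4; e = 52.9 − 52.4 = 0.5
SSE = 0.25 + 2.25 + 2.25 + 0.25 = 5
s = √(5/2) = √2.5 ≈ 1.581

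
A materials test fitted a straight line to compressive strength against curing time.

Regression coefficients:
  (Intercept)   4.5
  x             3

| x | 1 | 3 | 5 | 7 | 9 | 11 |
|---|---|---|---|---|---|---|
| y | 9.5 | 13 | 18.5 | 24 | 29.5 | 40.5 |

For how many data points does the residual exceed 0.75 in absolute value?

x=1: ŷ = 4.5 + 3·1 = 7.5; e = 9.5 − 7.5 = 2
x=3: ŷ = 4.5 + 3·3 = 13.5; e = 13 − 13.5 = -0.5
x=5: ŷ = 4.5 + 3·5 = 19.5; e = 18.5 − 19.5 = -1
x=7: ŷ = 4.5 + 3·7 = 25.5; e = 24 − 25.5 = -1.5
x=9: ŷ = 4.5 + 3·9 = 31.5; e = 29.5 − 31.5 = -2
x=11: ŷ = 4.5 + 3·11 = 37.5; e = 40.5 − 37.5 = 3
|e| > 0.75: x=1 (|e|=2), x=5 (|e|=1), x=7 (|e|=1.5), x=9 (|e|=2), x=11 (|e|=3) → 5

5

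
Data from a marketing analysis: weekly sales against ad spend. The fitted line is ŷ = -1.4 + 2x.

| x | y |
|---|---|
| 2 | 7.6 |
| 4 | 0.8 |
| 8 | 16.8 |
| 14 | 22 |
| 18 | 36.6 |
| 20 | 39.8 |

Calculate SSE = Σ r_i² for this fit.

SSE = 90.08

x=2: ŷ = -1.4 + 2·2 = 2.6; r = 7.6 − 2.6 = 5
x=4: ŷ = -1.4 + 2·4 = 6.6; r = 0.8 − 6.6 = -5.8
x=8: ŷ = -1.4 + 2·8 = 14.6; r = 16.8 − 14.6 = 2.2
x=14: ŷ = -1.4 + 2·14 = 26.6; r = 22 − 26.6 = -4.6
x=18: ŷ = -1.4 + 2·18 = 34.6; r = 36.6 − 34.6 = 2
x=20: ŷ = -1.4 + 2·20 = 38.6; r = 39.8 − 38.6 = 1.2
SSE = 25 + 33.64 + 4.84 + 21.16 + 4 + 1.44 = 90.08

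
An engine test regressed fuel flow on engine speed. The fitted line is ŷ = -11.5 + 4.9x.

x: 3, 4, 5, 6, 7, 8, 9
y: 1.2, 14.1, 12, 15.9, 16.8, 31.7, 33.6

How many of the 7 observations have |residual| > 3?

3

x=3: ŷ = -11.5 + 4.9·3 = 3.2; r = 1.2 − 3.2 = -2
x=4: ŷ = -11.5 + 4.9·4 = 8.1; r = 14.1 − 8.1 = 6
x=5: ŷ = -11.5 + 4.9·5 = 13; r = 12 − 13 = -1
x=6: ŷ = -11.5 + 4.9·6 = 17.9; r = 15.9 − 17.9 = -2
x=7: ŷ = -11.5 + 4.9·7 = 22.8; r = 16.8 − 22.8 = -6
x=8: ŷ = -11.5 + 4.9·8 = 27.7; r = 31.7 − 27.7 = 4
x=9: ŷ = -11.5 + 4.9·9 = 32.6; r = 33.6 − 32.6 = 1
|r| > 3: x=4 (|r|=6), x=7 (|r|=6), x=8 (|r|=4) → 3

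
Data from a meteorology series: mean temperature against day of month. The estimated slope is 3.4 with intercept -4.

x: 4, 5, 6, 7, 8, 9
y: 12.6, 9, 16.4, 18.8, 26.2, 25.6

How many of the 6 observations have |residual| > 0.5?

5

x=4: ŷ = -4 + 3.4·4 = 9.6; r = 12.6 − 9.6 = 3
x=5: ŷ = -4 + 3.4·5 = 13; r = 9 − 13 = -4
x=6: ŷ = -4 + 3.4·6 = 16.4; r = 16.4 − 16.4 = 0
x=7: ŷ = -4 + 3.4·7 = 19.8; r = 18.8 − 19.8 = -1
x=8: ŷ = -4 + 3.4·8 = 23.2; r = 26.2 − 23.2 = 3
x=9: ŷ = -4 + 3.4·9 = 26.6; r = 25.6 − 26.6 = -1
|r| > 0.5: x=4 (|r|=3), x=5 (|r|=4), x=7 (|r|=1), x=8 (|r|=3), x=9 (|r|=1) → 5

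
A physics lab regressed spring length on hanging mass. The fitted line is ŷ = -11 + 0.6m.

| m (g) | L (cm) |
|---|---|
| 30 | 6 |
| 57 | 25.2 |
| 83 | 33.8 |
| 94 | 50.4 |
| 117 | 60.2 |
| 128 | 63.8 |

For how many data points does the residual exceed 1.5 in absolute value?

4

m=30: ŷ = -11 + 0.6·30 = 7; e = 6 − 7 = -1
m=57: ŷ = -11 + 0.6·57 = 23.2; e = 25.2 − 23.2 = 2
m=83: ŷ = -11 + 0.6·83 = 38.8; e = 33.8 − 38.8 = -5
m=94: ŷ = -11 + 0.6·94 = 45.4; e = 50.4 − 45.4 = 5
m=117: ŷ = -11 + 0.6·117 = 59.2; e = 60.2 − 59.2 = 1
m=128: ŷ = -11 + 0.6·128 = 65.8; e = 63.8 − 65.8 = -2
|e| > 1.5: m=57 (|e|=2), m=83 (|e|=5), m=94 (|e|=5), m=128 (|e|=2) → 4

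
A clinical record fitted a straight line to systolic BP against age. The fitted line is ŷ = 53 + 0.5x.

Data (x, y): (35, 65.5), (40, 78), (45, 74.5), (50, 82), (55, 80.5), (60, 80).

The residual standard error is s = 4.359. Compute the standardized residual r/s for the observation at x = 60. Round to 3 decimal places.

-0.688

ŷ = 53 + 0.5·60 = 83
r = 80 − 83 = -3
r/s = -3 / 4.359 = -0.688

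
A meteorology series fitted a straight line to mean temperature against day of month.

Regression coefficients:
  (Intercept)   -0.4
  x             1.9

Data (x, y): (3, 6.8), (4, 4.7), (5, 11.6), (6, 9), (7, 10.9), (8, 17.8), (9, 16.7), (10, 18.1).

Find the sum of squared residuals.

x=3: ŷ = -0.4 + 1.9·3 = 5.3; e = 6.8 − 5.3 = 1.5
x=4: ŷ = -0.4 + 1.9·4 = 7.2; e = 4.7 − 7.2 = -2.5
x=5: ŷ = -0.4 + 1.9·5 = 9.1; e = 11.6 − 9.1 = 2.5
x=6: ŷ = -0.4 + 1.9·6 = 11; e = 9 − 11 = -2
x=7: ŷ = -0.4 + 1.9·7 = 12.9; e = 10.9 − 12.9 = -2
x=8: ŷ = -0.4 + 1.9·8 = 14.8; e = 17.8 − 14.8 = 3
x=9: ŷ = -0.4 + 1.9·9 = 16.7; e = 16.7 − 16.7 = 0
x=10: ŷ = -0.4 + 1.9·10 = 18.6; e = 18.1 − 18.6 = -0.5
SSE = 2.25 + 6.25 + 6.25 + 4 + 4 + 9 + 0 + 0.25 = 32

SSE = 32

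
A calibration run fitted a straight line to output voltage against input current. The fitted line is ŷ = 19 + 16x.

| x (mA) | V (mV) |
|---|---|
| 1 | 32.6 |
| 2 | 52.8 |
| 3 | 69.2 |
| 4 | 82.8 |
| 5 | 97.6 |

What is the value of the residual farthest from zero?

e = -2.4

x=1: ŷ = 19 + 16·1 = 35; e = 32.6 − 35 = -2.4
x=2: ŷ = 19 + 16·2 = 51; e = 52.8 − 51 = 1.8
x=3: ŷ = 19 + 16·3 = 67; e = 69.2 − 67 = 2.2
x=4: ŷ = 19 + 16·4 = 83; e = 82.8 − 83 = -0.2
x=5: ŷ = 19 + 16·5 = 99; e = 97.6 − 99 = -1.4
Largest |e| is 2.4 at x = 1, residual -2.4.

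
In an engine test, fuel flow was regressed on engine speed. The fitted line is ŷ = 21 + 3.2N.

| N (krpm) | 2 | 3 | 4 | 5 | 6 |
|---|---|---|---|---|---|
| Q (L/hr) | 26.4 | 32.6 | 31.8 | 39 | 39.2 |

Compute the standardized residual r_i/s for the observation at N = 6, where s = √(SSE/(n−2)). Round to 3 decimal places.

N=2: ŷ = 21 + 3.2·2 = 27.4; r = 26.4 − 27.4 = -1
N=3: ŷ = 21 + 3.2·3 = 30.6; r = 32.6 − 30.6 = 2
N=4: ŷ = 21 + 3.2·4 = 33.8; r = 31.8 − 33.8 = -2
N=5: ŷ = 21 + 3.2·5 = 37; r = 39 − 37 = 2
N=6: ŷ = 21 + 3.2·6 = 40.2; r = 39.2 − 40.2 = -1
SSE = 1 + 4 + 4 + 4 + 1 = 14
s = √(14/3) = 2.16025
r/s = -1 / 2.16025 = -0.463

-0.463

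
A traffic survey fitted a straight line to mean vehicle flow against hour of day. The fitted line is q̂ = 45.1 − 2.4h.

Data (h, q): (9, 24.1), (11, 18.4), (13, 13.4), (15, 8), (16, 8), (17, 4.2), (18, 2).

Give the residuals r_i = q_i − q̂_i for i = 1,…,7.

h=9: q̂ = 45.1 − 2.4·9 = 23.5; r = 24.1 − 23.5 = 0.6
h=11: q̂ = 45.1 − 2.4·11 = 18.7; r = 18.4 − 18.7 = -0.3
h=13: q̂ = 45.1 − 2.4·13 = 13.9; r = 13.4 − 13.9 = -0.5
h=15: q̂ = 45.1 − 2.4·15 = 9.1; r = 8 − 9.1 = -1.1
h=16: q̂ = 45.1 − 2.4·16 = 6.7; r = 8 − 6.7 = 1.3
h=17: q̂ = 45.1 − 2.4·17 = 4.3; r = 4.2 − 4.3 = -0.1
h=18: q̂ = 45.1 − 2.4·18 = 1.9; r = 2 − 1.9 = 0.1

0.6, -0.3, -0.5, -1.1, 1.3, -0.1, 0.1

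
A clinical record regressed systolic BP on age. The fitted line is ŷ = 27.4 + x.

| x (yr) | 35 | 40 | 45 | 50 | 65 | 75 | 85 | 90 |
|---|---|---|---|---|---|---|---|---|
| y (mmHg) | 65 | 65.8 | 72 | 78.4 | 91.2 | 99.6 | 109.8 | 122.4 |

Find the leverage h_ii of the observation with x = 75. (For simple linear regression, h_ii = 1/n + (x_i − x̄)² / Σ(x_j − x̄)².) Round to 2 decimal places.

x̄ = (35 + 40 + 45 + 50 + 65 + 75 + 85 + 90)/8 = 60.625
Σ(x − x̄)² = 656.641 + 425.391 + 244.141 + 112.891 + 19.1406 + 206.641 + 594.141 + 862.891 = 3121.88
h = 1/8 + (14.375)²/3121.88 = 0.125 + 0.0661912 = 0.19

h = 0.19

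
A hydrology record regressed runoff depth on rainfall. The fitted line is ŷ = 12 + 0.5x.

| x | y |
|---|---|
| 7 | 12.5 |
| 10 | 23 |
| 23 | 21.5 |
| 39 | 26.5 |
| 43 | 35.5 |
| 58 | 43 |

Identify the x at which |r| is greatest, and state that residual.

x=7: ŷ = 12 + 0.5·7 = 15.5; r = 12.5 − 15.5 = -3
x=10: ŷ = 12 + 0.5·10 = 17; r = 23 − 17 = 6
x=23: ŷ = 12 + 0.5·23 = 23.5; r = 21.5 − 23.5 = -2
x=39: ŷ = 12 + 0.5·39 = 31.5; r = 26.5 − 31.5 = -5
x=43: ŷ = 12 + 0.5·43 = 33.5; r = 35.5 − 33.5 = 2
x=58: ŷ = 12 + 0.5·58 = 41; r = 43 − 41 = 2
Largest |r| is 6 at x = 10, residual 6.

x = 10, r = 6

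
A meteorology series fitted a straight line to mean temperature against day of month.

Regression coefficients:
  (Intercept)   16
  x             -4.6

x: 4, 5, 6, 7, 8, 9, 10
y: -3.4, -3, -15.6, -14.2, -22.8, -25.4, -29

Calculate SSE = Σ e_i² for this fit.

SSE = 42

x=4: ŷ = 16 − 4.6·4 = -2.4; e = -3.4 − (-2.4) = -1
x=5: ŷ = 16 − 4.6·5 = -7; e = -3 − (-7) = 4
x=6: ŷ = 16 − 4.6·6 = -11.6; e = -15.6 − (-11.6) = -4
x=7: ŷ = 16 − 4.6·7 = -16.2; e = -14.2 − (-16.2) = 2
x=8: ŷ = 16 − 4.6·8 = -20.8; e = -22.8 − (-20.8) = -2
x=9: ŷ = 16 − 4.6·9 = -25.4; e = -25.4 − (-25.4) = 0
x=10: ŷ = 16 − 4.6·10 = -30; e = -29 − (-30) = 1
SSE = 1 + 16 + 16 + 4 + 4 + 0 + 1 = 42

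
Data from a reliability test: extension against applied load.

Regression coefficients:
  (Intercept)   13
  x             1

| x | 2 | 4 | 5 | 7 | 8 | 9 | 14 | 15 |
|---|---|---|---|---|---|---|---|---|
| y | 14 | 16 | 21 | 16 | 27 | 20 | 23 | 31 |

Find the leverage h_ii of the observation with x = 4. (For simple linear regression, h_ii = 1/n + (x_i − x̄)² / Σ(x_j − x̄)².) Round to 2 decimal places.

h = 0.23

x̄ = (2 + 4 + 5 + 7 + 8 + 9 + 14 + 15)/8 = 8
Σ(x − x̄)² = 36 + 16 + 9 + 1 + 0 + 1 + 36 + 49 = 148
h = 1/8 + (-4)²/148 = 0.125 + 0.108108 = 0.23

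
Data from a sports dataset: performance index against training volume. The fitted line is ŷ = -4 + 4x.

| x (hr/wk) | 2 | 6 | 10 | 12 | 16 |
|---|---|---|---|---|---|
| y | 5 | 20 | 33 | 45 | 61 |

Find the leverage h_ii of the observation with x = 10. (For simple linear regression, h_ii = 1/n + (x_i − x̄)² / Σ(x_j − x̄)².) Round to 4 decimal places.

h = 0.2055

x̄ = (2 + 6 + 10 + 12 + 16)/5 = 9.2
Σ(x − x̄)² = 51.84 + 10.24 + 0.64 + 7.84 + 46.24 = 116.8
h = 1/5 + (0.8)²/116.8 = 0.2 + 0.00547945 = 0.2055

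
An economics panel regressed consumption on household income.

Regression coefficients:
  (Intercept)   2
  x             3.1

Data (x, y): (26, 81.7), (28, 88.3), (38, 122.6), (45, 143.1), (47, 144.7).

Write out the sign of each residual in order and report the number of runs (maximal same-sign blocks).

x=26: ŷ = 2 + 3.1·26 = 82.6; e = 81.7 − 82.6 = -0.9
x=28: ŷ = 2 + 3.1·28 = 88.8; e = 88.3 − 88.8 = -0.5
x=38: ŷ = 2 + 3.1·38 = 119.8; e = 122.6 − 119.8 = 2.8
x=45: ŷ = 2 + 3.1·45 = 141.5; e = 143.1 − 141.5 = 1.6
x=47: ŷ = 2 + 3.1·47 = 147.7; e = 144.7 − 147.7 = -3
Signs: − − + + −
Runs: −×2, +×2, −×1 → 3

3 runs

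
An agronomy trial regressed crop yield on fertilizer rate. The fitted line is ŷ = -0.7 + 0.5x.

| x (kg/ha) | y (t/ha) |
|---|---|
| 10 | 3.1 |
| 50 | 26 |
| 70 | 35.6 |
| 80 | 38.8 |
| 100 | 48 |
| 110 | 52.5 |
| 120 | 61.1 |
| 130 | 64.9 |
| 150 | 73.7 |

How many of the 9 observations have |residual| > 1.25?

x=10: ŷ = -0.7 + 0.5·10 = 4.3; r = 3.1 − 4.3 = -1.2
x=50: ŷ = -0.7 + 0.5·50 = 24.3; r = 26 − 24.3 = 1.7
x=70: ŷ = -0.7 + 0.5·70 = 34.3; r = 35.6 − 34.3 = 1.3
x=80: ŷ = -0.7 + 0.5·80 = 39.3; r = 38.8 − 39.3 = -0.5
x=100: ŷ = -0.7 + 0.5·100 = 49.3; r = 48 − 49.3 = -1.3
x=110: ŷ = -0.7 + 0.5·110 = 54.3; r = 52.5 − 54.3 = -1.8
x=120: ŷ = -0.7 + 0.5·120 = 59.3; r = 61.1 − 59.3 = 1.8
x=130: ŷ = -0.7 + 0.5·130 = 64.3; r = 64.9 − 64.3 = 0.6
x=150: ŷ = -0.7 + 0.5·150 = 74.3; r = 73.7 − 74.3 = -0.6
|r| > 1.25: x=50 (|r|=1.7), x=70 (|r|=1.3), x=100 (|r|=1.3), x=110 (|r|=1.8), x=120 (|r|=1.8) → 5

5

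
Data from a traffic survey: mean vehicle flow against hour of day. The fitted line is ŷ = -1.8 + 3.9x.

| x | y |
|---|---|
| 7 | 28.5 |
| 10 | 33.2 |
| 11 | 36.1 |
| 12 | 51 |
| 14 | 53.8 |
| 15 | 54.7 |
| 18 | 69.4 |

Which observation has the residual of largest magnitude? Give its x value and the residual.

x = 12, e = 6

x=7: ŷ = -1.8 + 3.9·7 = 25.5; e = 28.5 − 25.5 = 3
x=10: ŷ = -1.8 + 3.9·10 = 37.2; e = 33.2 − 37.2 = -4
x=11: ŷ = -1.8 + 3.9·11 = 41.1; e = 36.1 − 41.1 = -5
x=12: ŷ = -1.8 + 3.9·12 = 45; e = 51 − 45 = 6
x=14: ŷ = -1.8 + 3.9·14 = 52.8; e = 53.8 − 52.8 = 1
x=15: ŷ = -1.8 + 3.9·15 = 56.7; e = 54.7 − 56.7 = -2
x=18: ŷ = -1.8 + 3.9·18 = 68.4; e = 69.4 − 68.4 = 1
Largest |e| is 6 at x = 12, residual 6.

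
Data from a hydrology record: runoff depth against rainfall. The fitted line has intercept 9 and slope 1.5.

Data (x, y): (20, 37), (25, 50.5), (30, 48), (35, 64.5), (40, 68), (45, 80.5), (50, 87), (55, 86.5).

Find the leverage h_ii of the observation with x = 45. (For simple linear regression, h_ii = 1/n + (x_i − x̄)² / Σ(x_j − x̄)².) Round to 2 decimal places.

x̄ = (20 + 25 + 30 + 35 + 40 + 45 + 50 + 55)/8 = 37.5
Σ(x − x̄)² = 306.25 + 156.25 + 56.25 + 6.25 + 6.25 + 56.25 + 156.25 + 306.25 = 1050
h = 1/8 + (7.5)²/1050 = 0.125 + 0.0535714 = 0.18

h = 0.18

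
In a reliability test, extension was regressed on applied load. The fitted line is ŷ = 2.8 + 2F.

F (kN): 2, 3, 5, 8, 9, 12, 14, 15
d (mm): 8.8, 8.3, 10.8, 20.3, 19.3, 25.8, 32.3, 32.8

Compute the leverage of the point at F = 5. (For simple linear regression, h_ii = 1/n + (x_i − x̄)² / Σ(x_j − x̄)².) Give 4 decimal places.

h = 0.1971

F̄ = (2 + 3 + 5 + 8 + 9 + 12 + 14 + 15)/8 = 8.5
Σ(F − F̄)² = 42.25 + 30.25 + 12.25 + 0.25 + 0.25 + 12.25 + 30.25 + 42.25 = 170
h = 1/8 + (-3.5)²/170 = 0.125 + 0.0720588 = 0.1971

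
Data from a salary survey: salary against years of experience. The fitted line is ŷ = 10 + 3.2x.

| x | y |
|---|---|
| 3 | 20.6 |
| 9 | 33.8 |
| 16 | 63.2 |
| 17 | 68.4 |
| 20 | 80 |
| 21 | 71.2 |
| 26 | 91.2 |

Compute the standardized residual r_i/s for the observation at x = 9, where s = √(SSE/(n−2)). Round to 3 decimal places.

x=3: ŷ = 10 + 3.2·3 = 19.6; r = 20.6 − 19.6 = 1
x=9: ŷ = 10 + 3.2·9 = 38.8; r = 33.8 − 38.8 = -5
x=16: ŷ = 10 + 3.2·16 = 61.2; r = 63.2 − 61.2 = 2
x=17: ŷ = 10 + 3.2·17 = 64.4; r = 68.4 − 64.4 = 4
x=20: ŷ = 10 + 3.2·20 = 74; r = 80 − 74 = 6
x=21: ŷ = 10 + 3.2·21 = 77.2; r = 71.2 − 77.2 = -6
x=26: ŷ = 10 + 3.2·26 = 93.2; r = 91.2 − 93.2 = -2
SSE = 1 + 25 + 4 + 16 + 36 + 36 + 4 = 122
s = √(122/5) = 4.93964
r/s = -5 / 4.93964 = -1.012

-1.012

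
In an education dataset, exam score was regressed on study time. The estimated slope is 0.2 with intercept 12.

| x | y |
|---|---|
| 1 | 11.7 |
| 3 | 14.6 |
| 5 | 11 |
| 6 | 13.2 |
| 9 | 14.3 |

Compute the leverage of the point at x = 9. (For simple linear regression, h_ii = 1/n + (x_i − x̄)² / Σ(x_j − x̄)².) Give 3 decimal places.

x̄ = (1 + 3 + 5 + 6 + 9)/5 = 4.8
Σ(x − x̄)² = 14.44 + 3.24 + 0.04 + 1.44 + 17.64 = 36.8
h = 1/5 + (4.2)²/36.8 = 0.2 + 0.479348 = 0.679

h = 0.679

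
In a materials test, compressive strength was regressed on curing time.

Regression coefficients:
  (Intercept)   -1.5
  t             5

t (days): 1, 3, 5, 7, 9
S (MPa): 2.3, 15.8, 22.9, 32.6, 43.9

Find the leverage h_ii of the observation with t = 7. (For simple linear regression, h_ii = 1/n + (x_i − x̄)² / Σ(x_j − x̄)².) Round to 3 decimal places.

h = 0.300

t̄ = (1 + 3 + 5 + 7 + 9)/5 = 5
Σ(t − t̄)² = 16 + 4 + 0 + 4 + 16 = 40
h = 1/5 + (2)²/40 = 0.2 + 0.1 = 0.300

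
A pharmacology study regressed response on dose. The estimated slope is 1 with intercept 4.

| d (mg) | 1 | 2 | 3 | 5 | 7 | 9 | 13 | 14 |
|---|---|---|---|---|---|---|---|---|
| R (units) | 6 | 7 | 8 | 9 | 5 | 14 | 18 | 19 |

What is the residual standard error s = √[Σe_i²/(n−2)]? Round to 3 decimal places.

d=1: R̂ = 4 + 1 = 5; e = 6 − 5 = 1
d=2: R̂ = 4 + 2 = 6; e = 7 − 6 = 1
d=3: R̂ = 4 + 3 = 7; e = 8 − 7 = 1
d=5: R̂ = 4 + 5 = 9; e = 9 − 9 = 0
d=7: R̂ = 4 + 7 = 11; e = 5 − 11 = -6
d=9: R̂ = 4 + 9 = 13; e = 14 − 13 = 1
d=13: R̂ = 4 + 13 = 17; e = 18 − 17 = 1
d=14: R̂ = 4 + 14 = 18; e = 19 − 18 = 1
SSE = 1 + 1 + 1 + 0 + 36 + 1 + 1 + 1 = 42
s = √(42/6) = √7 ≈ 2.646

s = 2.646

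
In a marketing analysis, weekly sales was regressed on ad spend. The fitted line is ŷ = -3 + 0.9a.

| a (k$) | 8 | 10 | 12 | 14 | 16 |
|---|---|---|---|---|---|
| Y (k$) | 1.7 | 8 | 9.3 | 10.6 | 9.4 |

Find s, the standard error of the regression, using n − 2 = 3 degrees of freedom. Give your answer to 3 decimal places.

a=8: ŷ = -3 + 0.9·8 = 4.2; r = 1.7 − 4.2 = -2.5
a=10: ŷ = -3 + 0.9·10 = 6; r = 8 − 6 = 2
a=12: ŷ = -3 + 0.9·12 = 7.8; r = 9.3 − 7.8 = 1.5
a=14: ŷ = -3 + 0.9·14 = 9.6; r = 10.6 − 9.6 = 1
a=16: ŷ = -3 + 0.9·16 = 11.4; r = 9.4 − 11.4 = -2
SSE = 6.25 + 4 + 2.25 + 1 + 4 = 17.5
s = √(17.5/3) = √5.83333 ≈ 2.415

s = 2.415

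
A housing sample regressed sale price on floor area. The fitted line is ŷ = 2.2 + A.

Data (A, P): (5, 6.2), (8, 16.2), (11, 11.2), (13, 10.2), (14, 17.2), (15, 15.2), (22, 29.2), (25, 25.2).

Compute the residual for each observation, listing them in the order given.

-1, 6, -2, -5, 1, -2, 5, -2

A=5: ŷ = 2.2 + 5 = 7.2; e = 6.2 − 7.2 = -1
A=8: ŷ = 2.2 + 8 = 10.2; e = 16.2 − 10.2 = 6
A=11: ŷ = 2.2 + 11 = 13.2; e = 11.2 − 13.2 = -2
A=13: ŷ = 2.2 + 13 = 15.2; e = 10.2 − 15.2 = -5
A=14: ŷ = 2.2 + 14 = 16.2; e = 17.2 − 16.2 = 1
A=15: ŷ = 2.2 + 15 = 17.2; e = 15.2 − 17.2 = -2
A=22: ŷ = 2.2 + 22 = 24.2; e = 29.2 − 24.2 = 5
A=25: ŷ = 2.2 + 25 = 27.2; e = 25.2 − 27.2 = -2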